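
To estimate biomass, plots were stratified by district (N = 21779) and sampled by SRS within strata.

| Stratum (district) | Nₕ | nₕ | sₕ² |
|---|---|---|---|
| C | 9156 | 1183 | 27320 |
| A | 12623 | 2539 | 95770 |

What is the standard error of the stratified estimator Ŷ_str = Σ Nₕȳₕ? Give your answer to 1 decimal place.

Var(Ŷ_str) = Σₕ Nₕ²(1 − fₕ)sₕ²/nₕ.
C: 9156²·(1 − 1183/9156)·27320/1183 = 1.6858677 × 10^9.
A: 12623²·(1 − 2539/12623)·95770/2539 = 4.8013372 × 10^9.
Sum = 6.4872049 × 10^9.
SE = √(6.4872049 × 10^9) = 80543.2.

80543.2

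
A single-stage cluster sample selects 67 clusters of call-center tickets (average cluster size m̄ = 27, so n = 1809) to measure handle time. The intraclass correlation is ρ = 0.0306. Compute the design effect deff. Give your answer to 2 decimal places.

deff = 1 + (27 − 1)·0.0306 = 1 + 0.7956 = 1.7956.

1.80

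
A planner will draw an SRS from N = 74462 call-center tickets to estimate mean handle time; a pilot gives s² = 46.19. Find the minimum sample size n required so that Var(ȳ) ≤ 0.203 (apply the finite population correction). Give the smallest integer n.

227

Without fpc, n₀ = s²/D = 46.19/0.203 = 227.5369.
With fpc, (1 − n/N)·s²/n ≤ D requires n ≥ n₀/(1 + n₀/N) = 227.5369/(1 + 227.5369/74462) = 226.8437.
Rounding up, n = 227.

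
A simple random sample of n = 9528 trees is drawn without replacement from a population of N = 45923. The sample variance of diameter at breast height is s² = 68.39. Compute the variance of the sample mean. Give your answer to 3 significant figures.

0.00569

Under SRS without replacement, Var(ȳ) = (1 − f)·s²/n with f = n/N = 9528/45923 = 0.20747773.
Var(ȳ) = (1 − 0.20747773)·68.39/9528 = 0.79252227·0.0071777918 = 0.0056885598.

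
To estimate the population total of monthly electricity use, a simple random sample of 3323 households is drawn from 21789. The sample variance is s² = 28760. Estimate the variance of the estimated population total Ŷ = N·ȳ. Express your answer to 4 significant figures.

3.482 × 10^9

Var(Ŷ) = N²·Var(ȳ) = N²·(1 − n/N)·s²/n.
f = 3323/21789 = 0.15250815; Var(ȳ) = 0.84749185·28760/3323 = 7.3348979.
Var(Ŷ) = 21789² · 7.3348979 = 3.4823199 × 10^9.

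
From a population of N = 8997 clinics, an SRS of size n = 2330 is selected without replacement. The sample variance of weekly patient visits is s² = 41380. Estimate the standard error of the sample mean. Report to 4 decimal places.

3.6277

Under SRS without replacement, Var(ȳ) = (1 − f)·s²/n with f = n/N = 2330/8997 = 0.25897521.
Var(ȳ) = (1 − 0.25897521)·41380/2330 = 0.74102479·17.759657 = 13.160346.
SE(ȳ) = √(13.160346) = 3.6277.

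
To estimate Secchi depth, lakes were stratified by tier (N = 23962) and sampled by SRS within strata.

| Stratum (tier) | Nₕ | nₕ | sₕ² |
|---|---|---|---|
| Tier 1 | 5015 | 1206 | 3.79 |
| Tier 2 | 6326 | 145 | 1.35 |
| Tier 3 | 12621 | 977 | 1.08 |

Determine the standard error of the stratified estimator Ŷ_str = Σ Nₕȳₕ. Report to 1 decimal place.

765.9

Var(Ŷ_str) = Σₕ Nₕ²(1 − fₕ)sₕ²/nₕ.
Tier 1: 5015²·(1 − 1206/5015)·3.79/1206 = 60030.756.
Tier 2: 6326²·(1 − 145/6326)·1.35/145 = 364043.85.
Tier 3: 12621²·(1 − 977/12621)·1.08/977 = 162452.03.
Sum = 586526.64.
SE = √(586526.64) = 765.9.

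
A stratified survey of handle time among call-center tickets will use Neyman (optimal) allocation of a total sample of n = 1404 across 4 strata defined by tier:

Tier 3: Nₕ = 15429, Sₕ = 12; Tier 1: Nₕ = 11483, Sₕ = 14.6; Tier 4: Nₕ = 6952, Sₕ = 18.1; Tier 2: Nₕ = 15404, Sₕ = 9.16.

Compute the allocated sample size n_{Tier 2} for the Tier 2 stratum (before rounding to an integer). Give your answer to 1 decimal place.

319.7

Neyman allocation: nₕ = n·NₕSₕ / Σⱼ NⱼSⱼ.
Σ NⱼSⱼ = 15429·12 + 11483·14.6 + 6952·18.1 + 15404·9.16 = 619731.64.
n_{Tier 2} = 1404·15404·9.16 / 619731.64 = 319.7.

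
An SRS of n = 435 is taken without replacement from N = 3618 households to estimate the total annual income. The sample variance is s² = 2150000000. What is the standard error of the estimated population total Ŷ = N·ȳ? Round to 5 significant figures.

7.5444 × 10^6

Var(Ŷ) = N²·Var(ȳ) = N²·(1 − n/N)·s²/n.
f = 435/3618 = 0.12023217; Var(ȳ) = 0.87976783·2150000000/435 = 4.3482778 × 10^6.
Var(Ŷ) = 3618² · (4.3482778 × 10^6) = 5.6918626 × 10^13.
SE(Ŷ) = √(5.6918626 × 10^13) = 7.5444 × 10^6.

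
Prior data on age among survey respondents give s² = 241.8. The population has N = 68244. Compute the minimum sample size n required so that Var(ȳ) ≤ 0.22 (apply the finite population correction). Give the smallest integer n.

Without fpc, n₀ = s²/D = 241.8/0.22 = 1099.0909.
With fpc, (1 − n/N)·s²/n ≤ D requires n ≥ n₀/(1 + n₀/N) = 1099.0909/(1 + 1099.0909/68244) = 1081.6703.
Rounding up, n = 1082.

1082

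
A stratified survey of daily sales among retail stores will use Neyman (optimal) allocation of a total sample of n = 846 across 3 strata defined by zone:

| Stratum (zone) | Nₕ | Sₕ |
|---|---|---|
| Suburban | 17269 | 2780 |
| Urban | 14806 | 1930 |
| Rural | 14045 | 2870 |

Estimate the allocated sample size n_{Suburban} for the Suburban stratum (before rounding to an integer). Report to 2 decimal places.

347.45

Neyman allocation: nₕ = n·NₕSₕ / Σⱼ NⱼSⱼ.
Σ NⱼSⱼ = 17269·2780 + 14806·1930 + 14045·2870 = 1.1689255 × 10^8.
n_{Suburban} = 846·17269·2780 / (1.1689255 × 10^8) = 347.45.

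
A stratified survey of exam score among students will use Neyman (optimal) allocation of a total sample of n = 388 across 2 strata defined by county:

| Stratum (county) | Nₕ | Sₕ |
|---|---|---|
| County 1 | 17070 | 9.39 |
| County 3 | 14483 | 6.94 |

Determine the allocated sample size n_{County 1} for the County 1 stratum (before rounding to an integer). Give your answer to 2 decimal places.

238.46

Neyman allocation: nₕ = n·NₕSₕ / Σⱼ NⱼSⱼ.
Σ NⱼSⱼ = 17070·9.39 + 14483·6.94 = 260799.32.
n_{County 1} = 388·17070·9.39 / 260799.32 = 238.46.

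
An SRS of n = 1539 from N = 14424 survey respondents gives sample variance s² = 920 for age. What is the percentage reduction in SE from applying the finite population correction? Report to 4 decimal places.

f = n/N = 1539/14424 = 0.10669717.
SE_no-fpc = √(s²/n) = 0.7731693; SE_fpc = √((1−f)s²/n) = 0.73075864.
Ratio = √(1−f) = 0.94514699. Reduction = 100·(1 − 0.94514699) = 5.4853%.

5.4853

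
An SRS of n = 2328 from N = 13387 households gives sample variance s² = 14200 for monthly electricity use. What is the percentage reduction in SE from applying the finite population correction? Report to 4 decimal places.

9.1100

f = n/N = 2328/13387 = 0.17390005.
SE_no-fpc = √(s²/n) = 2.4697482; SE_fpc = √((1−f)s²/n) = 2.2447552.
Ratio = √(1−f) = 0.90890041. Reduction = 100·(1 − 0.90890041) = 9.1100%.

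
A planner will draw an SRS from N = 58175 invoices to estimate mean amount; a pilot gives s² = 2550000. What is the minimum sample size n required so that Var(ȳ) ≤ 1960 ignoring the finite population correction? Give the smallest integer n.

Without fpc, n₀ = s²/D = 2550000/1960 = 1301.0204.
Rounding up, n = 1302.

1302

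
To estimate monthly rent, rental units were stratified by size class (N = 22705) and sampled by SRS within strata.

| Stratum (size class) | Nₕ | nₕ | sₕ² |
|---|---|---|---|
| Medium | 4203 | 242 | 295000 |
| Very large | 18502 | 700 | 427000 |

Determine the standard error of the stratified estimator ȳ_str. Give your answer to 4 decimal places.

20.7149

Var(ȳ_str) = Σₕ Wₕ²(1 − fₕ)sₕ²/nₕ with Wₕ = Nₕ/N, N = 22705.
Medium: Wₕ = 0.18511341; term = 0.18511341²·(1 − 0.05757792)·295000/242 = 39.366597.
Very large: Wₕ = 0.81488659; term = 0.81488659²·(1 − 0.03783375)·427000/700 = 389.73939.
Sum = 429.10599.
SE = √(429.10599) = 20.7149.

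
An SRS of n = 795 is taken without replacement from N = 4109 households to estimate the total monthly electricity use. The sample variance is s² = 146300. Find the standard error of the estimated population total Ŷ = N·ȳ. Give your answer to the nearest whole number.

Var(Ŷ) = N²·Var(ȳ) = N²·(1 − n/N)·s²/n.
f = 795/4109 = 0.19347773; Var(ȳ) = 0.80652227·146300/795 = 148.42039.
Var(Ŷ) = 4109² · 148.42039 = 2.5059122 × 10^9.
SE(Ŷ) = √(2.5059122 × 10^9) = 50059.

50059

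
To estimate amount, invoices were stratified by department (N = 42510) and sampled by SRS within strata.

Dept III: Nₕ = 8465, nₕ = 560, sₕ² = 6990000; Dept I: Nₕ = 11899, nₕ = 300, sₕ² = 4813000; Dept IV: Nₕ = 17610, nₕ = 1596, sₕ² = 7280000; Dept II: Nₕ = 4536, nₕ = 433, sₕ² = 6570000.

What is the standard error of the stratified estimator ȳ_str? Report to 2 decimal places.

50.55

Var(ȳ_str) = Σₕ Wₕ²(1 − fₕ)sₕ²/nₕ with Wₕ = Nₕ/N, N = 42510.
Dept III: Wₕ = 0.19912962; term = 0.19912962²·(1 − 0.06615475)·6990000/560 = 462.20621.
Dept I: Wₕ = 0.27991061; term = 0.27991061²·(1 − 0.02521220)·4813000/300 = 1225.3028.
Dept IV: Wₕ = 0.41425547; term = 0.41425547²·(1 − 0.09063032)·7280000/1596 = 711.82865.
Dept II: Wₕ = 0.10670430; term = 0.10670430²·(1 − 0.09545855)·6570000/433 = 156.26792.
Sum = 2555.6056.
SE = √(2555.6056) = 50.55.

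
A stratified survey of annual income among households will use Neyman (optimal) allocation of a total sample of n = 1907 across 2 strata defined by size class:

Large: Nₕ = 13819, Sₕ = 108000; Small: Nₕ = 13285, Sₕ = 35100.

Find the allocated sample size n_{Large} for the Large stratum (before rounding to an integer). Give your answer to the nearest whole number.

1453

Neyman allocation: nₕ = n·NₕSₕ / Σⱼ NⱼSⱼ.
Σ NⱼSⱼ = 13819·108000 + 13285·35100 = 1.9587555 × 10^9.
n_{Large} = 1907·13819·108000 / (1.9587555 × 10^9) = 1453.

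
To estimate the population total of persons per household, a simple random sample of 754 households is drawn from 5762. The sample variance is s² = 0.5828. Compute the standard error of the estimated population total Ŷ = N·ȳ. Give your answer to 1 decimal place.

149.3

Var(Ŷ) = N²·Var(ȳ) = N²·(1 − n/N)·s²/n.
f = 754/5762 = 0.13085734; Var(ȳ) = 0.86914266·0.5828/754 = 6.7179886 × 10^-4.
Var(Ŷ) = 5762² · (6.7179886 × 10^-4) = 22304.155.
SE(Ŷ) = √(22304.155) = 149.3.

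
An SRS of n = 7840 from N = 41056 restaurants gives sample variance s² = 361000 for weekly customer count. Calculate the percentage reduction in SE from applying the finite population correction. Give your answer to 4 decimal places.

10.0533

f = n/N = 7840/41056 = 0.19095869.
SE_no-fpc = √(s²/n) = 6.7857143; SE_fpc = √((1−f)s²/n) = 6.1035277.
Ratio = √(1−f) = 0.89946724. Reduction = 100·(1 − 0.89946724) = 10.0533%.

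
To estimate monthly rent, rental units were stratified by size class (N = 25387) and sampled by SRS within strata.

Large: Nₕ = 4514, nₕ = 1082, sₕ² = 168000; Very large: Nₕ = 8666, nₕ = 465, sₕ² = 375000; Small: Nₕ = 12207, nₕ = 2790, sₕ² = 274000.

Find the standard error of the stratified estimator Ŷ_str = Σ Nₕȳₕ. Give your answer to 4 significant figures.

266500

Var(Ŷ_str) = Σₕ Nₕ²(1 − fₕ)sₕ²/nₕ.
Large: 4514²·(1 − 1082/4514)·168000/1082 = 2.4054197 × 10^9.
Very large: 8666²·(1 − 465/8666)·375000/465 = 5.7314408 × 10^10.
Small: 12207²·(1 − 2790/12207)·274000/2790 = 1.1289322 × 10^10.
Sum = 7.100915 × 10^10.
SE = √(7.100915 × 10^10) = 266500.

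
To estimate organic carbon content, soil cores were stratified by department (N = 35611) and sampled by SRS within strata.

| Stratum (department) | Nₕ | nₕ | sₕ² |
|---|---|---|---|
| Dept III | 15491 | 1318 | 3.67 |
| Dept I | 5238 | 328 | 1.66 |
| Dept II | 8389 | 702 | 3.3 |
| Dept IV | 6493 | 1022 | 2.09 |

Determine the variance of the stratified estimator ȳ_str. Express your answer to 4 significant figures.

8.811 × 10^-4

Var(ȳ_str) = Σₕ Wₕ²(1 − fₕ)sₕ²/nₕ with Wₕ = Nₕ/N, N = 35611.
Dept III: Wₕ = 0.43500604; term = 0.43500604²·(1 − 0.08508166)·3.67/1318 = 4.8208493 × 10^-4.
Dept I: Wₕ = 0.14708938; term = 0.14708938²·(1 − 0.06261932)·1.66/328 = 1.0263911 × 10^-4.
Dept II: Wₕ = 0.23557328; term = 0.23557328²·(1 − 0.08368101)·3.3/702 = 2.3904274 × 10^-4.
Dept IV: Wₕ = 0.18233130; term = 0.18233130²·(1 − 0.15740028)·2.09/1022 = 5.7284769 × 10^-5.
Sum = 8.8105155 × 10^-4.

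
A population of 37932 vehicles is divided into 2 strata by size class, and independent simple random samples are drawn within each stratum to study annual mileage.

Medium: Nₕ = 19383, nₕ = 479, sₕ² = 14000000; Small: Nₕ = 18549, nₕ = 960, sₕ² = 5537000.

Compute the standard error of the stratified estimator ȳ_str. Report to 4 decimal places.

Var(ȳ_str) = Σₕ Wₕ²(1 − fₕ)sₕ²/nₕ with Wₕ = Nₕ/N, N = 37932.
Medium: Wₕ = 0.51099336; term = 0.51099336²·(1 − 0.02471238)·14000000/479 = 7443.1324.
Small: Wₕ = 0.48900664; term = 0.48900664²·(1 − 0.05175481)·5537000/960 = 1307.8365.
Sum = 8750.9689.
SE = √(8750.9689) = 93.5466.

93.5466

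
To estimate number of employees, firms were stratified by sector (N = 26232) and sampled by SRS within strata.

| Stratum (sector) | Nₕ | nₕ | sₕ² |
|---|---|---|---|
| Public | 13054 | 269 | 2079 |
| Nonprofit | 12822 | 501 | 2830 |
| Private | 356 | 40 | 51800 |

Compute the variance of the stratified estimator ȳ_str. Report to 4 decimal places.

3.3830

Var(ȳ_str) = Σₕ Wₕ²(1 − fₕ)sₕ²/nₕ with Wₕ = Nₕ/N, N = 26232.
Public: Wₕ = 0.49763647; term = 0.49763647²·(1 − 0.02060671)·2079/269 = 1.8744927.
Nonprofit: Wₕ = 0.48879231; term = 0.48879231²·(1 − 0.03907347)·2830/501 = 1.2968437.
Private: Wₕ = 0.01357121; term = 0.01357121²·(1 − 0.11235955)·51800/40 = 0.2117113.
Sum = 3.3830477.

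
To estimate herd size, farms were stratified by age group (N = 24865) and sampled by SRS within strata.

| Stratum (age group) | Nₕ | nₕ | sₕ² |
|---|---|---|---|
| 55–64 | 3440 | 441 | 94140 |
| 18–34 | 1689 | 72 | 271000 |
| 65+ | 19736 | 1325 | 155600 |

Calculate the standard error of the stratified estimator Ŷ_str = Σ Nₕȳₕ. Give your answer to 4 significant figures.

Var(Ŷ_str) = Σₕ Nₕ²(1 − fₕ)sₕ²/nₕ.
55–64: 3440²·(1 − 441/3440)·94140/441 = 2.2022697 × 10^9.
18–34: 1689²·(1 − 72/1689)·271000/72 = 1.0279606 × 10^10.
65+: 19736²·(1 − 1325/19736)·155600/1325 = 4.2670745 × 10^10.
Sum = 5.5152621 × 10^10.
SE = √(5.5152621 × 10^10) = 234800.

234800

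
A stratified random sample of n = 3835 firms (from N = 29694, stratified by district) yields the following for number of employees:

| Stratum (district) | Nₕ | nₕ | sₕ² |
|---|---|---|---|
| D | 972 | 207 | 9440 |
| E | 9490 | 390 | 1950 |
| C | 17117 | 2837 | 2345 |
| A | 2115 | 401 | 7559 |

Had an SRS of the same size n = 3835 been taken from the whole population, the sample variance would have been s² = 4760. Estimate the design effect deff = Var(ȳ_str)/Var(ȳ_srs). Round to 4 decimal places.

Var(ȳ_str) = Σ Wₕ²(1−fₕ)sₕ²/nₕ with Wₕ = Nₕ/29694:
  D: (972/29694)²·(1−207/972)·9440/207 = 0.038458465
  E: (9490/29694)²·(1−390/9490)·1950/390 = 0.48971138
  C: (17117/29694)²·(1−2837/17117)·2345/2837 = 0.22914056
  A: (2115/29694)²·(1−401/2115)·7559/401 = 0.077500366
  → Var(ȳ_str) = 0.83481077.
Var(ȳ_srs) = (1 − 3835/29694)·4760/3835 = 1.0808977.
deff = 0.83481077 / 1.0808977 = 0.7723.

0.7723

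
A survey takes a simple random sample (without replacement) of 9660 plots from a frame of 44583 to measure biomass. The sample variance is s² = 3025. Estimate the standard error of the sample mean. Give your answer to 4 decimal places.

0.4953

Under SRS without replacement, Var(ȳ) = (1 − f)·s²/n with f = n/N = 9660/44583 = 0.21667452.
Var(ȳ) = (1 − 0.21667452)·3025/9660 = 0.78332548·0.313147 = 0.24529602.
SE(ȳ) = √(0.24529602) = 0.4953.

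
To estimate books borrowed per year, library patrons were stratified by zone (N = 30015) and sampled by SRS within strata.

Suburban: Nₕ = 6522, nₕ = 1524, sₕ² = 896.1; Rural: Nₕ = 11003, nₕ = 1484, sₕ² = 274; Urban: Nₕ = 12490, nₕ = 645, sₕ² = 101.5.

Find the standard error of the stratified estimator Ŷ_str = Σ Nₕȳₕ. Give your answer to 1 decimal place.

7860.4

Var(Ŷ_str) = Σₕ Nₕ²(1 − fₕ)sₕ²/nₕ.
Suburban: 6522²·(1 − 1524/6522)·896.1/1524 = 1.9166753 × 10^7.
Rural: 11003²·(1 − 1484/11003)·274/1484 = 1.9338336 × 10^7.
Urban: 12490²·(1 − 645/12490)·101.5/645 = 2.3281118 × 10^7.
Sum = 6.1786207 × 10^7.
SE = √(6.1786207 × 10^7) = 7860.4.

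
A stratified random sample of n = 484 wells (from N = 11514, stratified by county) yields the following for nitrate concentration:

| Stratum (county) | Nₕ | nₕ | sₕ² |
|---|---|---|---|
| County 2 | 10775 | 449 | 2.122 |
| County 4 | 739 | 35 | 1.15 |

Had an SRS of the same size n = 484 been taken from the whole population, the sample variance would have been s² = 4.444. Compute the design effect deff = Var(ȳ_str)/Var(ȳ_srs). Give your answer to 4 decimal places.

Var(ȳ_str) = Σ Wₕ²(1−fₕ)sₕ²/nₕ with Wₕ = Nₕ/11514:
  County 2: (10775/11514)²·(1−449/10775)·2.122/449 = 0.0039663952
  County 4: (739/11514)²·(1−35/739)·1.15/35 = 1.2894201 × 10^-4
  → Var(ȳ_str) = 0.0040953372.
Var(ȳ_srs) = (1 − 484/11514)·4.444/484 = 0.0087958533.
deff = 0.0040953372 / 0.0087958533 = 0.4656.

0.4656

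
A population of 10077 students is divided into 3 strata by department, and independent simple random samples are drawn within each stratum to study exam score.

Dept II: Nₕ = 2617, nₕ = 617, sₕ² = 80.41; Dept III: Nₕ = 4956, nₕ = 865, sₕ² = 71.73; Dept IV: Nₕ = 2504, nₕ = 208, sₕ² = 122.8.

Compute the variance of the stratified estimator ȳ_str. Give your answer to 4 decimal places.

0.0567

Var(ȳ_str) = Σₕ Wₕ²(1 − fₕ)sₕ²/nₕ with Wₕ = Nₕ/N, N = 10077.
Dept II: Wₕ = 0.25970031; term = 0.25970031²·(1 − 0.23576614)·80.41/617 = 0.006717321.
Dept III: Wₕ = 0.49181304; term = 0.49181304²·(1 − 0.17453592)·71.73/865 = 0.016557051.
Dept IV: Wₕ = 0.24848665; term = 0.24848665²·(1 − 0.08306709)·122.8/208 = 0.033425562.
Sum = 0.056699934.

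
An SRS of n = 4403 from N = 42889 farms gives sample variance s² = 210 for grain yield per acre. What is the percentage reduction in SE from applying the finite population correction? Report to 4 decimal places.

5.2720

f = n/N = 4403/42889 = 0.10266036.
SE_no-fpc = √(s²/n) = 0.21839129; SE_fpc = √((1−f)s²/n) = 0.20687773.
Ratio = √(1−f) = 0.94728013. Reduction = 100·(1 − 0.94728013) = 5.2720%.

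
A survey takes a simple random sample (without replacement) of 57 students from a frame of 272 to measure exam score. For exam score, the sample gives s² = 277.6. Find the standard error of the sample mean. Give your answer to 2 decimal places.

1.96

Under SRS without replacement, Var(ȳ) = (1 − f)·s²/n with f = n/N = 57/272 = 0.20955882.
Var(ȳ) = (1 − 0.20955882)·277.6/57 = 0.79044118·4.8701754 = 3.8495872.
SE(ȳ) = √(3.8495872) = 1.96.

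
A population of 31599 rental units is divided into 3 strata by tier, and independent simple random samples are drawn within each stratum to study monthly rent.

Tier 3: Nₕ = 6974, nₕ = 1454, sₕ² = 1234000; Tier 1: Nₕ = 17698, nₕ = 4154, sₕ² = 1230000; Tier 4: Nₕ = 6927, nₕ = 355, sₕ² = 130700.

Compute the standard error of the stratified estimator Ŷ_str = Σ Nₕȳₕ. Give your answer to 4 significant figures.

347000

Var(Ŷ_str) = Σₕ Nₕ²(1 − fₕ)sₕ²/nₕ.
Tier 3: 6974²·(1 − 1454/6974)·1234000/1454 = 3.2671703 × 10^10.
Tier 1: 17698²·(1 − 4154/17698)·1230000/4154 = 7.0975712 × 10^10.
Tier 4: 6927²·(1 − 355/6927)·130700/355 = 1.6760616 × 10^10.
Sum = 1.2040803 × 10^11.
SE = √(1.2040803 × 10^11) = 347000.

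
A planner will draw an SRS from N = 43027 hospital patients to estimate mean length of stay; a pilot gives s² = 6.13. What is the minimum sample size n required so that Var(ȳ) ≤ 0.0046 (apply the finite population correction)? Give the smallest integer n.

Without fpc, n₀ = s²/D = 6.13/0.0046 = 1332.6087.
With fpc, (1 − n/N)·s²/n ≤ D requires n ≥ n₀/(1 + n₀/N) = 1332.6087/(1 + 1332.6087/43027) = 1292.5758.
Rounding up, n = 1293.

1293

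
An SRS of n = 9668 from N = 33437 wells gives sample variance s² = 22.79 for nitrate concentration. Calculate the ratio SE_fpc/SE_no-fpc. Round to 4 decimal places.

0.8431

f = n/N = 9668/33437 = 0.28914077.
SE_no-fpc = √(s²/n) = 0.048551633; SE_fpc = √((1−f)s²/n) = 0.04093508.
Ratio = √(1−f) = 0.84312468.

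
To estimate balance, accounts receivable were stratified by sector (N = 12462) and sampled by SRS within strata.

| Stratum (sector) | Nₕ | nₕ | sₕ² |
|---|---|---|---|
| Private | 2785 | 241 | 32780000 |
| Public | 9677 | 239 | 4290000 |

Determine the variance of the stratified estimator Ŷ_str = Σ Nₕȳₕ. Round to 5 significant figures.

2.6031 × 10^12

Var(Ŷ_str) = Σₕ Nₕ²(1 − fₕ)sₕ²/nₕ.
Private: 2785²·(1 − 241/2785)·32780000/241 = 9.6368303 × 10^11.
Public: 9677²·(1 − 239/9677)·4290000/239 = 1.6393818 × 10^12.
Sum = 2.6030648 × 10^12.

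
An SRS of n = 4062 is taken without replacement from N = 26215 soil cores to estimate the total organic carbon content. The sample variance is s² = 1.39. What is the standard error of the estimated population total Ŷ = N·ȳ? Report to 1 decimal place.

Var(Ŷ) = N²·Var(ȳ) = N²·(1 − n/N)·s²/n.
f = 4062/26215 = 0.15494946; Var(ȳ) = 0.84505054·1.39/4062 = 2.8917288 × 10^-4.
Var(Ŷ) = 26215² · (2.8917288 × 10^-4) = 198727.19.
SE(Ŷ) = √(198727.19) = 445.8.

445.8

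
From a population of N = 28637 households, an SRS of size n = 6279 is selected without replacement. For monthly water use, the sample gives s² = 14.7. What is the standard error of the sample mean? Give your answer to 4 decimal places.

0.0428

Under SRS without replacement, Var(ȳ) = (1 − f)·s²/n with f = n/N = 6279/28637 = 0.21926179.
Var(ȳ) = (1 − 0.21926179)·14.7/6279 = 0.78073821·0.0023411371 = 0.0018278152.
SE(ȳ) = √(0.0018278152) = 0.0428.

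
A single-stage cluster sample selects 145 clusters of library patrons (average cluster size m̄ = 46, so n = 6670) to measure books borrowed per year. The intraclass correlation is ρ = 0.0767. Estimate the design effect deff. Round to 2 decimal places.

4.45

deff = 1 + (46 − 1)·0.0767 = 1 + 3.4515 = 4.4515.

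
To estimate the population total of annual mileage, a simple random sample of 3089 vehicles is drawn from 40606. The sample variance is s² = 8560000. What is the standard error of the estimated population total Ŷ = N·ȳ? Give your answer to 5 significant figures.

2.0546 × 10^6

Var(Ŷ) = N²·Var(ȳ) = N²·(1 − n/N)·s²/n.
f = 3089/40606 = 0.07607250; Var(ȳ) = 0.92392750·8560000/3089 = 2560.3171.
Var(Ŷ) = 40606² · 2560.3171 = 4.2215718 × 10^12.
SE(Ŷ) = √(4.2215718 × 10^12) = 2.0546 × 10^6.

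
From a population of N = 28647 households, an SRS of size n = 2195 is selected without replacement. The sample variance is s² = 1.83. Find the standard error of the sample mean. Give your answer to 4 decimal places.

Under SRS without replacement, Var(ȳ) = (1 − f)·s²/n with f = n/N = 2195/28647 = 0.07662233.
Var(ȳ) = (1 − 0.07662233)·1.83/2195 = 0.92337767·8.3371298 × 10^-4 = 7.6983195 × 10^-4.
SE(ȳ) = √(7.6983195 × 10^-4) = 0.0277.

0.0277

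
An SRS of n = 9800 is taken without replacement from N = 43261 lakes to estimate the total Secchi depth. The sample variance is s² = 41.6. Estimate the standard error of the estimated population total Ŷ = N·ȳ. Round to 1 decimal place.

Var(Ŷ) = N²·Var(ȳ) = N²·(1 − n/N)·s²/n.
f = 9800/43261 = 0.22653198; Var(ȳ) = 0.77346802·41.6/9800 = 0.0032832928.
Var(Ŷ) = 43261² · 0.0032832928 = 6.1447288 × 10^6.
SE(Ŷ) = √(6.1447288 × 10^6) = 2478.9.

2478.9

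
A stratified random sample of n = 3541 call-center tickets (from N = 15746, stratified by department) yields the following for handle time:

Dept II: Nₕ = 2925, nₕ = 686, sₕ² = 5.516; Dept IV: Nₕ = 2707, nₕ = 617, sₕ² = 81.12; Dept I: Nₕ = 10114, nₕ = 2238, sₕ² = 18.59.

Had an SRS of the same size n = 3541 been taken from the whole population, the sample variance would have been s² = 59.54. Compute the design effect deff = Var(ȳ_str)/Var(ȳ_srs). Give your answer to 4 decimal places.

Var(ȳ_str) = Σ Wₕ²(1−fₕ)sₕ²/nₕ with Wₕ = Nₕ/15746:
  Dept II: (2925/15746)²·(1−686/2925)·5.516/686 = 2.1239271 × 10^-4
  Dept IV: (2707/15746)²·(1−617/2707)·81.12/617 = 0.0030001076
  Dept I: (10114/15746)²·(1−2238/10114)·18.59/2238 = 0.0026687474
  → Var(ȳ_str) = 0.0058812477.
Var(ȳ_srs) = (1 − 3541/15746)·59.54/3541 = 0.013033181.
deff = 0.0058812477 / 0.013033181 = 0.4513.

0.4513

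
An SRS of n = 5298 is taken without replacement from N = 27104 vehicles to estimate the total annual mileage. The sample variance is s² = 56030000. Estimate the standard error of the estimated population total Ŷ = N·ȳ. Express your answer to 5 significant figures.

Var(Ŷ) = N²·Var(ȳ) = N²·(1 − n/N)·s²/n.
f = 5298/27104 = 0.19546930; Var(ȳ) = 0.80453070·56030000/5298 = 8508.4664.
Var(Ŷ) = 27104² · 8508.4664 = 6.2505476 × 10^12.
SE(Ŷ) = √(6.2505476 × 10^12) = 2.5001 × 10^6.

2.5001 × 10^6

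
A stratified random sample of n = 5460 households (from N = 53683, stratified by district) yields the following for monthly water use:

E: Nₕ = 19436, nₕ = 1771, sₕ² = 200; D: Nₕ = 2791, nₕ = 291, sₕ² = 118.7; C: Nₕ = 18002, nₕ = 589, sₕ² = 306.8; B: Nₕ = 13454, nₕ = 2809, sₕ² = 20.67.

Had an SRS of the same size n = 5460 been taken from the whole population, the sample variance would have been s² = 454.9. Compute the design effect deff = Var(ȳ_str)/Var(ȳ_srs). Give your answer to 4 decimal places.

0.9549

Var(ȳ_str) = Σ Wₕ²(1−fₕ)sₕ²/nₕ with Wₕ = Nₕ/53683:
  E: (19436/53683)²·(1−1771/19436)·200/1771 = 0.013454216
  D: (2791/53683)²·(1−291/2791)·118.7/291 = 9.8760668 × 10^-4
  C: (18002/53683)²·(1−589/18002)·306.8/589 = 0.056657951
  B: (13454/53683)²·(1−2809/13454)·20.67/2809 = 3.6568932 × 10^-4
  → Var(ȳ_str) = 0.071465463.
Var(ȳ_srs) = (1 − 5460/53683)·454.9/5460 = 0.0748412.
deff = 0.071465463 / 0.0748412 = 0.9549.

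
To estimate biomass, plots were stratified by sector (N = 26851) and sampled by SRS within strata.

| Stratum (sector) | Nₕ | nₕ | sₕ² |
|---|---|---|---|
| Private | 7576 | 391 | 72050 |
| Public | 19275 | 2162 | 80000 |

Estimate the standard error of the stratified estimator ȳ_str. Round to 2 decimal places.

Var(ȳ_str) = Σₕ Wₕ²(1 − fₕ)sₕ²/nₕ with Wₕ = Nₕ/N, N = 26851.
Private: Wₕ = 0.28214964; term = 0.28214964²·(1 − 0.05161035)·72050/391 = 13.912431.
Public: Wₕ = 0.71785036; term = 0.71785036²·(1 − 0.11216602)·80000/2162 = 16.929101.
Sum = 30.841532.
SE = √(30.841532) = 5.55.

5.55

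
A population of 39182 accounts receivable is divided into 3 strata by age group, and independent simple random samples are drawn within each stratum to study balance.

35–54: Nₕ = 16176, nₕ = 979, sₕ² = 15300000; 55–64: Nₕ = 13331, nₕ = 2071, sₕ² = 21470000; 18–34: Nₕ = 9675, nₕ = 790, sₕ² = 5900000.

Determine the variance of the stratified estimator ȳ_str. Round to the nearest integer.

3934

Var(ȳ_str) = Σₕ Wₕ²(1 − fₕ)sₕ²/nₕ with Wₕ = Nₕ/N, N = 39182.
35–54: Wₕ = 0.41284263; term = 0.41284263²·(1 − 0.06052176)·15300000/979 = 2502.445.
55–64: Wₕ = 0.34023276; term = 0.34023276²·(1 − 0.15535219)·21470000/2071 = 1013.631.
18–34: Wₕ = 0.24692461; term = 0.24692461²·(1 − 0.08165375)·5900000/790 = 418.17698.
Sum = 3934.253.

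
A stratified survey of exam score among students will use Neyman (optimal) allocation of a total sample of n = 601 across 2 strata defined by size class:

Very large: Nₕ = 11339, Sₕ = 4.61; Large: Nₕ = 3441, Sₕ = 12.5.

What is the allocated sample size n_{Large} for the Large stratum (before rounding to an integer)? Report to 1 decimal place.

Neyman allocation: nₕ = n·NₕSₕ / Σⱼ NⱼSⱼ.
Σ NⱼSⱼ = 11339·4.61 + 3441·12.5 = 95285.29.
n_{Large} = 601·3441·12.5 / 95285.29 = 271.3.

271.3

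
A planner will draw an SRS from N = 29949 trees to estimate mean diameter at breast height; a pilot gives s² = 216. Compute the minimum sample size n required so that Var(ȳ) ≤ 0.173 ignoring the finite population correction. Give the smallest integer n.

Without fpc, n₀ = s²/D = 216/0.173 = 1248.5549.
Rounding up, n = 1249.

1249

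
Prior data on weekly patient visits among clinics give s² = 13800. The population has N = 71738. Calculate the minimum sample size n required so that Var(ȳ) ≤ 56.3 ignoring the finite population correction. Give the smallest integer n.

Without fpc, n₀ = s²/D = 13800/56.3 = 245.1155.
Rounding up, n = 246.

246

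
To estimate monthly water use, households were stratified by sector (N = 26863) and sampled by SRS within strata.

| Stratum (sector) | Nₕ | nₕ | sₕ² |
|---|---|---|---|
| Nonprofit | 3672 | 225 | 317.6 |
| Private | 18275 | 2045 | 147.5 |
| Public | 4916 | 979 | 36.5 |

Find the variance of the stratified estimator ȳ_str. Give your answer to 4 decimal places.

0.0554

Var(ȳ_str) = Σₕ Wₕ²(1 − fₕ)sₕ²/nₕ with Wₕ = Nₕ/N, N = 26863.
Nonprofit: Wₕ = 0.13669359; term = 0.13669359²·(1 − 0.06127451)·317.6/225 = 0.024758989.
Private: Wₕ = 0.68030376; term = 0.68030376²·(1 − 0.11190150)·147.5/2045 = 0.029645965.
Public: Wₕ = 0.18300264; term = 0.18300264²·(1 − 0.19914565)·36.5/979 = 9.9995035 × 10^-4.
Sum = 0.055404904.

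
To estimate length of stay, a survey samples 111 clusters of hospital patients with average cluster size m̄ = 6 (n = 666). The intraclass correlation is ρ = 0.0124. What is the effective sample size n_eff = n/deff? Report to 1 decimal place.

deff = 1 + (6 − 1)·0.0124 = 1 + 0.062 = 1.062.
n_eff = 666 / 1.062 = 627.1.

627.1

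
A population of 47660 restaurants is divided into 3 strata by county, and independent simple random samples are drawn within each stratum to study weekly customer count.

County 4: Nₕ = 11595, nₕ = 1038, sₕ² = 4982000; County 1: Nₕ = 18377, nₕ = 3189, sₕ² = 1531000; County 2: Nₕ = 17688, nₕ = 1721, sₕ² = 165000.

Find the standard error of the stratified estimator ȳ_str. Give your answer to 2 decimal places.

Var(ȳ_str) = Σₕ Wₕ²(1 − fₕ)sₕ²/nₕ with Wₕ = Nₕ/N, N = 47660.
County 4: Wₕ = 0.24328577; term = 0.24328577²·(1 − 0.08952135)·4982000/1038 = 258.64826.
County 1: Wₕ = 0.38558540; term = 0.38558540²·(1 − 0.17353213)·1531000/3189 = 58.991277.
County 2: Wₕ = 0.37112883; term = 0.37112883²·(1 − 0.09729760)·165000/1721 = 11.920571.
Sum = 329.56011.
SE = √(329.56011) = 18.15.

18.15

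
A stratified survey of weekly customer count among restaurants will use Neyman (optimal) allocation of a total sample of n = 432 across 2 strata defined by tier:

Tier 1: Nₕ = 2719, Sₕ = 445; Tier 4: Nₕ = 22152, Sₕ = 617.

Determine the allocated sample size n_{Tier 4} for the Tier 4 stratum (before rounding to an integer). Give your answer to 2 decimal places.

396.87

Neyman allocation: nₕ = n·NₕSₕ / Σⱼ NⱼSⱼ.
Σ NⱼSⱼ = 2719·445 + 22152·617 = 1.4877739 × 10^7.
n_{Tier 4} = 432·22152·617 / (1.4877739 × 10^7) = 396.87.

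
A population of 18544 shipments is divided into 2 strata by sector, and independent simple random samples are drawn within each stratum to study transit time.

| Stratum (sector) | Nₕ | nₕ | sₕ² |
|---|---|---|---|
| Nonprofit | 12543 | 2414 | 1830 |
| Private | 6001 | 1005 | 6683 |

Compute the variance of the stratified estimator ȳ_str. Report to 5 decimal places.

0.85983

Var(ȳ_str) = Σₕ Wₕ²(1 − fₕ)sₕ²/nₕ with Wₕ = Nₕ/N, N = 18544.
Nonprofit: Wₕ = 0.67639129; term = 0.67639129²·(1 − 0.19245794)·1830/2414 = 0.28007541.
Private: Wₕ = 0.32360871; term = 0.32360871²·(1 − 0.16747209)·6683/1005 = 0.57975515.
Sum = 0.85983056.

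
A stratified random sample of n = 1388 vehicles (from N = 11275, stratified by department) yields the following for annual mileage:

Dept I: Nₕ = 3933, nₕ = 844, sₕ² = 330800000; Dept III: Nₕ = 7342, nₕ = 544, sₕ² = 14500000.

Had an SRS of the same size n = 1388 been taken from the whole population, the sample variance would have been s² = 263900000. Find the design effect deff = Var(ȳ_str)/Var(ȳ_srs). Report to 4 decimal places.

Var(ȳ_str) = Σ Wₕ²(1−fₕ)sₕ²/nₕ with Wₕ = Nₕ/11275:
  Dept I: (3933/11275)²·(1−844/3933)·330800000/844 = 37456.898
  Dept III: (7342/11275)²·(1−544/7342)·14500000/544 = 10464.815
  → Var(ȳ_str) = 47921.713.
Var(ȳ_srs) = (1 − 1388/11275)·263900000/1388 = 166723.92.
deff = 47921.713 / 166723.92 = 0.2874.

0.2874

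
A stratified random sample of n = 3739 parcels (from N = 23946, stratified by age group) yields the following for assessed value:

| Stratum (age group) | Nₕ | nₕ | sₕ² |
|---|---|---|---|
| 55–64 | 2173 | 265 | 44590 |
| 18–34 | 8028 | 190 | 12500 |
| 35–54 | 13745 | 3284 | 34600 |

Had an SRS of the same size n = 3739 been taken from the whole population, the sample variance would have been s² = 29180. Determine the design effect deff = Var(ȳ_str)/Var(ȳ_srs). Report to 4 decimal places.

1.6821

Var(ȳ_str) = Σ Wₕ²(1−fₕ)sₕ²/nₕ with Wₕ = Nₕ/23946:
  55–64: (2173/23946)²·(1−265/2173)·44590/265 = 1.2166446
  18–34: (8028/23946)²·(1−190/8028)·12500/190 = 7.2194328
  35–54: (13745/23946)²·(1−3284/13745)·34600/3284 = 2.6419521
  → Var(ȳ_str) = 11.07803.
Var(ȳ_srs) = (1 − 3739/23946)·29180/3739 = 6.5856506.
deff = 11.07803 / 6.5856506 = 1.6821.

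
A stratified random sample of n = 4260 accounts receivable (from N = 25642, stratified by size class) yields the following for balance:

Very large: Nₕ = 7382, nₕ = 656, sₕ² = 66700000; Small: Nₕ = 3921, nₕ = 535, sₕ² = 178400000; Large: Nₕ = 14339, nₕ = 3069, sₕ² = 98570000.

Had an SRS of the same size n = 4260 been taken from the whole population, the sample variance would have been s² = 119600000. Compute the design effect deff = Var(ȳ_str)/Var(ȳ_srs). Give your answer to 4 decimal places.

Var(ȳ_str) = Σ Wₕ²(1−fₕ)sₕ²/nₕ with Wₕ = Nₕ/25642:
  Very large: (7382/25642)²·(1−656/7382)·66700000/656 = 7678.0177
  Small: (3921/25642)²·(1−535/3921)·178400000/535 = 6733.1931
  Large: (14339/25642)²·(1−3069/14339)·98570000/3069 = 7893.8134
  → Var(ȳ_str) = 22305.024.
Var(ȳ_srs) = (1 − 4260/25642)·119600000/4260 = 23410.895.
deff = 22305.024 / 23410.895 = 0.9528.

0.9528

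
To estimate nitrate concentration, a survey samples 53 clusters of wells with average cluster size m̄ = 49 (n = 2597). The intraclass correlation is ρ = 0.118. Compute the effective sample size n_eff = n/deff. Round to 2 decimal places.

deff = 1 + (49 − 1)·0.118 = 1 + 5.664 = 6.664.
n_eff = 2597 / 6.664 = 389.71.

389.71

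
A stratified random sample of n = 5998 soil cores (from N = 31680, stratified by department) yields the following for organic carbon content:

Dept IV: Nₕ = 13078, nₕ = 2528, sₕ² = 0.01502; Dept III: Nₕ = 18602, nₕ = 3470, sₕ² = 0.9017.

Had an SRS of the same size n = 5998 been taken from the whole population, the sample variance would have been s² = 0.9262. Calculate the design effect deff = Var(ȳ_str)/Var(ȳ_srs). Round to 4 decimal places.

Var(ȳ_str) = Σ Wₕ²(1−fₕ)sₕ²/nₕ with Wₕ = Nₕ/31680:
  Dept IV: (13078/31680)²·(1−2528/13078)·0.01502/2528 = 8.1680109 × 10^-7
  Dept III: (18602/31680)²·(1−3470/18602)·0.9017/3470 = 7.2881654 × 10^-5
  → Var(ȳ_str) = 7.3698455 × 10^-5.
Var(ȳ_srs) = (1 − 5998/31680)·0.9262/5998 = 1.2518203 × 10^-4.
deff = (7.3698455 × 10^-5) / (1.2518203 × 10^-4) = 0.5887.

0.5887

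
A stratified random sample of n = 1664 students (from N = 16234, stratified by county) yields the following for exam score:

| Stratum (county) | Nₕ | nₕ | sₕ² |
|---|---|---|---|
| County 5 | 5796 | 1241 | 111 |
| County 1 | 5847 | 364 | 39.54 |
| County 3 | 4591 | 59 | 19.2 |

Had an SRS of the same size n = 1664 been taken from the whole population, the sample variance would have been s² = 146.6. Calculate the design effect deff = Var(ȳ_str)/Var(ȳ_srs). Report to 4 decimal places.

Var(ȳ_str) = Σ Wₕ²(1−fₕ)sₕ²/nₕ with Wₕ = Nₕ/16234:
  County 5: (5796/16234)²·(1−1241/5796)·111/1241 = 0.0089601828
  County 1: (5847/16234)²·(1−364/5847)·39.54/364 = 0.013214038
  County 3: (4591/16234)²·(1−59/4591)·19.2/59 = 0.025691847
  → Var(ȳ_str) = 0.047866068.
Var(ȳ_srs) = (1 − 1664/16234)·146.6/1664 = 0.079070532.
deff = 0.047866068 / 0.079070532 = 0.6054.

0.6054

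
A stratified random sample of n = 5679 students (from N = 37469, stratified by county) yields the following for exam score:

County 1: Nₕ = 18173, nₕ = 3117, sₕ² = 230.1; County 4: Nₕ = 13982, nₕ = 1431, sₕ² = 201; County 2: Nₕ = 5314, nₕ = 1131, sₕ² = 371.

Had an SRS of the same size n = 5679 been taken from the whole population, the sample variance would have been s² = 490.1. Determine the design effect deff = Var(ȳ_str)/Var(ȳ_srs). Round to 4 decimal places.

Var(ȳ_str) = Σ Wₕ²(1−fₕ)sₕ²/nₕ with Wₕ = Nₕ/37469:
  County 1: (18173/37469)²·(1−3117/18173)·230.1/3117 = 0.014387053
  County 4: (13982/37469)²·(1−1431/13982)·201/1431 = 0.017557386
  County 2: (5314/37469)²·(1−1131/5314)·371/1131 = 0.0051936959
  → Var(ȳ_str) = 0.037138135.
Var(ȳ_srs) = (1 − 5679/37469)·490.1/5679 = 0.073220259.
deff = 0.037138135 / 0.073220259 = 0.5072.

0.5072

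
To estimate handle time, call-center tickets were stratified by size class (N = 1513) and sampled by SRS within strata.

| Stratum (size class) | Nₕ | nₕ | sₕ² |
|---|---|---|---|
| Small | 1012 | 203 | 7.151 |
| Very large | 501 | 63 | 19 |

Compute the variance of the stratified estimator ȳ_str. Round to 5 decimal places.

Var(ȳ_str) = Σₕ Wₕ²(1 − fₕ)sₕ²/nₕ with Wₕ = Nₕ/N, N = 1513.
Small: Wₕ = 0.66886980; term = 0.66886980²·(1 − 0.20059289)·7.151/203 = 0.012598589.
Very large: Wₕ = 0.33113020; term = 0.33113020²·(1 − 0.12574850)·19/63 = 0.028909929.
Sum = 0.041508518.

0.04151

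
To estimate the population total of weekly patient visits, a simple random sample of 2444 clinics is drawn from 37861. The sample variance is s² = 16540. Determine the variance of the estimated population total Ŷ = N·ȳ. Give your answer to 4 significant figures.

Var(Ŷ) = N²·Var(ȳ) = N²·(1 − n/N)·s²/n.
f = 2444/37861 = 0.06455191; Var(ȳ) = 0.93544809·16540/2444 = 6.330733.
Var(Ŷ) = 37861² · 6.330733 = 9.0748229 × 10^9.

9.075 × 10^9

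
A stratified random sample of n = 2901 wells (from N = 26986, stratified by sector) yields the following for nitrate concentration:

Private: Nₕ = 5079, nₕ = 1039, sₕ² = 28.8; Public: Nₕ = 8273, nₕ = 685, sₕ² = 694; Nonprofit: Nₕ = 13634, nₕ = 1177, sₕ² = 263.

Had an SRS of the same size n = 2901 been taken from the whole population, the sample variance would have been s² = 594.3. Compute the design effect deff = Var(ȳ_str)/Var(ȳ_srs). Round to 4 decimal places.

0.7669

Var(ȳ_str) = Σ Wₕ²(1−fₕ)sₕ²/nₕ with Wₕ = Nₕ/26986:
  Private: (5079/26986)²·(1−1039/5079)·28.8/1039 = 7.810152 × 10^-4
  Public: (8273/26986)²·(1−685/8273)·694/685 = 0.087333771
  Nonprofit: (13634/26986)²·(1−1177/13634)·263/1177 = 0.052112152
  → Var(ȳ_str) = 0.14022694.
Var(ȳ_srs) = (1 − 2901/26986)·594.3/2901 = 0.18283786.
deff = 0.14022694 / 0.18283786 = 0.7669.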